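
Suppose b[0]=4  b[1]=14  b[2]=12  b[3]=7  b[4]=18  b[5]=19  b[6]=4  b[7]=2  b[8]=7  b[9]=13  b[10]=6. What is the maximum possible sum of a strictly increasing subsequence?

Let S[i] be the best sum of a strictly increasing subsequence ending at i:
i:      0  1  2  3  4  5  6  7  8  9 10
b[i]:   4 14 12  7 18 19  4  2  7 13  6
S:      4 18 16 11 36 55  4  2 11 29 10
Maximum is 55 (e.g. 4 + 14 + 18 + 19).

55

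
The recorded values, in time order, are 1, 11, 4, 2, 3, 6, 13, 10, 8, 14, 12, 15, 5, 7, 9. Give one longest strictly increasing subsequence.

1, 2, 3, 6, 13, 14, 15

Patience tails give the LIS length; then backtrack through the dp parents:
1 → extends → [1]
11 → extends → [1, 11]
4 → replaces 11 → [1, 4]
2 → replaces 4 → [1, 2]
3 → extends → [1, 2, 3]
6 → extends → [1, 2, 3, 6]
13 → extends → [1, 2, 3, 6, 13]
10 → replaces 13 → [1, 2, 3, 6, 10]
8 → replaces 10 → [1, 2, 3, 6, 8]
14 → extends → [1, 2, 3, 6, 8, 14]
12 → replaces 14 → [1, 2, 3, 6, 8, 12]
15 → extends → [1, 2, 3, 6, 8, 12, 15]
5 → replaces 6 → [1, 2, 3, 5, 8, 12, 15]
7 → replaces 8 → [1, 2, 3, 5, 7, 12, 15]
9 → replaces 12 → [1, 2, 3, 5, 7, 9, 15]
Length 7; one witness is 1, 2, 3, 6, 13, 14, 15.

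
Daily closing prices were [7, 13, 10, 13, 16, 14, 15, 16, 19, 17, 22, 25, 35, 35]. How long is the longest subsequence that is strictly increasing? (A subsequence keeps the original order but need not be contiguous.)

Track the smallest tail for each achievable length (strict):
7 → extends → [7]
13 → extends → [7, 13]
10 → replaces 13 → [7, 10]
13 → extends → [7, 10, 13]
16 → extends → [7, 10, 13, 16]
14 → replaces 16 → [7, 10, 13, 14]
15 → extends → [7, 10, 13, 14, 15]
16 → extends → [7, 10, 13, 14, 15, 16]
19 → extends → [7, 10, 13, 14, 15, 16, 19]
17 → replaces 19 → [7, 10, 13, 14, 15, 16, 17]
22 → extends → [7, 10, 13, 14, 15, 16, 17, 22]
25 → extends → [7, 10, 13, 14, 15, 16, 17, 22, 25]
35 → extends → [7, 10, 13, 14, 15, 16, 17, 22, 25, 35]
35 → already a tail → [7, 10, 13, 14, 15, 16, 17, 22, 25, 35]
Ten tails, so the longest strictly increasing subsequence has length 10 (e.g. 7, 10, 13, 14, 15, 16, 19, 22, 25, 35).

10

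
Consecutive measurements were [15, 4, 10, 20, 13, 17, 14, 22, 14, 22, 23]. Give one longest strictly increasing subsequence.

Patience tails give the LIS length; then backtrack through the dp parents:
15 → extends → [15]
4 → replaces 15 → [4]
10 → extends → [4, 10]
20 → extends → [4, 10, 20]
13 → replaces 20 → [4, 10, 13]
17 → extends → [4, 10, 13, 17]
14 → replaces 17 → [4, 10, 13, 14]
22 → extends → [4, 10, 13, 14, 22]
14 → already a tail → [4, 10, 13, 14, 22]
22 → already a tail → [4, 10, 13, 14, 22]
23 → extends → [4, 10, 13, 14, 22, 23]
Length 6; one witness is 4, 10, 13, 17, 22, 23.

4, 10, 13, 17, 22, 23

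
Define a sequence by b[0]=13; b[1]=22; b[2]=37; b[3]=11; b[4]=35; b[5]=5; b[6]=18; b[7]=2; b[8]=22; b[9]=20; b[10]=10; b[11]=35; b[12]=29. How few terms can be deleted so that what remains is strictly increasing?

9

Fewest deletions = n − (longest strictly increasing subsequence).
i:      0  1  2  3  4  5  6  7  8  9 10 11 12
b[i]:  13 22 37 11 35  5 18  2 22 20 10 35 29
dp:     1  2  3  1  3  1  2  1  3  3  2  4  4
max dp = 4, so deletions = 13 − 4 = 9.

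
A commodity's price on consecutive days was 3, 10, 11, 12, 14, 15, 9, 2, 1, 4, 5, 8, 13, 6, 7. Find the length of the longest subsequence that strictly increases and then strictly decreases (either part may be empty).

9

inc[i] = longest strictly increasing subsequence ending at i; dec[i] = longest strictly decreasing subsequence starting at i:
i:      1  2  3  4  5  6  7  8  9 10 11 12 13 14 15
a[i]:   3 10 11 12 14 15  9  2  1  4  5  8 13  6  7
inc:    1  2  3  4  5  6  2  1  1  2  3  4  5  4  5
dec:    3  4  4  4  4  4  3  2  1  1  1  2  2  1  1
Best peak at i=6 (value 15): inc=6, dec=4, length 6+4−1 = 9.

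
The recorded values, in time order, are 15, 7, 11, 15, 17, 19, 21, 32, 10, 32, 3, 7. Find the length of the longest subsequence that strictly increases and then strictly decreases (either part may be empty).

inc[i] = longest strictly increasing subsequence ending at i; dec[i] = longest strictly decreasing subsequence starting at i:
i:      1  2  3  4  5  6  7  8  9 10 11 12
a[i]:  15  7 11 15 17 19 21 32 10 32  3  7
inc:    1  1  2  3  4  5  6  7  2  7  1  2
dec:    4  2  3  3  3  3  3  3  2  2  1  1
Best peak at i=8 (value 32): inc=7, dec=3, length 7+3−1 = 9.

9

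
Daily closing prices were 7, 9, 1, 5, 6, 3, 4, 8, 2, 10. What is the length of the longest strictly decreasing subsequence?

Let dp[i] be the longest strictly decreasing subsequence ending at i:
i:      1  2  3  4  5  6  7  8  9 10
a[i]:   7  9  1  5  6  3  4  8  2 10
dp:     1  1  2  2  2  3  3  2  4  1
Maximum is 4.

4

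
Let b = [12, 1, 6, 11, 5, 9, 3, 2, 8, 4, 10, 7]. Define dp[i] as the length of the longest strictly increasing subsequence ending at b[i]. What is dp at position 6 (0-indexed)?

2

dp[i] = 1 + max{dp[j] : j<i, b[j]<b[i]} (or 1 if no such j):
i:      0  1  2  3  4  5  6  7  8  9 10 11
b[i]:  12  1  6 11  5  9  3  2  8  4 10  7
dp:     1  1  2  3  2  3  2  2  3  3  4  4
At index 6 the value is 2.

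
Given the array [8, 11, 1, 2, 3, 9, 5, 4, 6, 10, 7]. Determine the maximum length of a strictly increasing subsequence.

6

Track the smallest tail for each achievable length (strict):
8 → extends → [8]
11 → extends → [8, 11]
1 → replaces 8 → [1, 11]
2 → replaces 11 → [1, 2]
3 → extends → [1, 2, 3]
9 → extends → [1, 2, 3, 9]
5 → replaces 9 → [1, 2, 3, 5]
4 → replaces 5 → [1, 2, 3, 4]
6 → extends → [1, 2, 3, 4, 6]
10 → extends → [1, 2, 3, 4, 6, 10]
7 → replaces 10 → [1, 2, 3, 4, 6, 7]
Six tails, so the longest strictly increasing subsequence has length 6 (e.g. 1, 2, 3, 5, 6, 10).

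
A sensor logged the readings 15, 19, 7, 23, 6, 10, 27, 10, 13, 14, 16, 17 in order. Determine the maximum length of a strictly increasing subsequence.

6

Let dp[i] be the length of the longest such subsequence ending at index i:
i:      1  2  3  4  5  6  7  8  9 10 11 12
a[i]:  15 19  7 23  6 10 27 10 13 14 16 17
dp:     1  2  1  3  1  2  4  2  3  4  5  6
Maximum dp value is 6.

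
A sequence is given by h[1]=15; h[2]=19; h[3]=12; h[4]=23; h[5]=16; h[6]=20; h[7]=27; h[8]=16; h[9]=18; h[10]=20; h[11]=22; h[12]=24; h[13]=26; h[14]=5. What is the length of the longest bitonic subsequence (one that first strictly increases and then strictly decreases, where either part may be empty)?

8

inc[i] = longest strictly increasing subsequence ending at i; dec[i] = longest strictly decreasing subsequence starting at i:
i:      1  2  3  4  5  6  7  8  9 10 11 12 13 14
h[i]:  15 19 12 23 16 20 27 16 18 20 22 24 26  5
inc:    1  2  1  3  2  3  4  2  3  4  5  6  7  1
dec:    3  3  2  4  2  3  3  2  2  2  2  2  2  1
Best peak at i=13 (value 26): inc=7, dec=2, length 7+2−1 = 8.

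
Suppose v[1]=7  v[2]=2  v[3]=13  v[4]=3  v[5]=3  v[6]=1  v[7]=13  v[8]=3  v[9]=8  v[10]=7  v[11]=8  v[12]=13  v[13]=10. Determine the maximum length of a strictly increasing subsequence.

5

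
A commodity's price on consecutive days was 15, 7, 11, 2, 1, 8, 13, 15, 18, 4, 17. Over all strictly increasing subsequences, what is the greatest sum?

64

Let S[i] be the best sum of a strictly increasing subsequence ending at i:
i:      1  2  3  4  5  6  7  8  9 10 11
a[i]:  15  7 11  2  1  8 13 15 18  4 17
S:     15  7 18  2  1 15 31 46 64  6 63
Maximum is 64 (e.g. 7 + 11 + 13 + 15 + 18).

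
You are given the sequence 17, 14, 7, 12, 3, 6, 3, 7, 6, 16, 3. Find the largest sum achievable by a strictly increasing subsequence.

Let S[i] be the best sum of a strictly increasing subsequence ending at i:
i:      1  2  3  4  5  6  7  8  9 10 11
a[i]:  17 14  7 12  3  6  3  7  6 16  3
S:     17 14  7 19  3  9  3 16  9 35  3
Maximum is 35 (e.g. 7 + 12 + 16).

35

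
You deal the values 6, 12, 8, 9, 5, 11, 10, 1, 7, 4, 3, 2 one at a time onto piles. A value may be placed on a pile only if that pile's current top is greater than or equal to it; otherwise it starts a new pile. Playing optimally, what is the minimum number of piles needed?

4

The minimum number of non-increasing subsequences covering a sequence equals the length of its longest strictly increasing subsequence.
LIS length is 4 (e.g. 6, 8, 9, 11), so 4 piles are needed.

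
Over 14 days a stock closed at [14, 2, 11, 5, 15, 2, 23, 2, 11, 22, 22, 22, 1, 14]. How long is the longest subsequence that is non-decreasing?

7

Track the smallest tail for each achievable length (allowing ties):
14 → extends → [14]
2 → replaces 14 → [2]
11 → extends → [2, 11]
5 → replaces 11 → [2, 5]
15 → extends → [2, 5, 15]
2 → replaces 5 → [2, 2, 15]
23 → extends → [2, 2, 15, 23]
2 → replaces 15 → [2, 2, 2, 23]
11 → replaces 23 → [2, 2, 2, 11]
22 → extends → [2, 2, 2, 11, 22]
22 → extends → [2, 2, 2, 11, 22, 22]
22 → extends → [2, 2, 2, 11, 22, 22, 22]
1 → replaces 2 → [1, 2, 2, 11, 22, 22, 22]
14 → replaces 22 → [1, 2, 2, 11, 14, 22, 22]
Seven tails, so the longest non-decreasing subsequence has length 7 (e.g. 2, 2, 2, 11, 22, 22, 22).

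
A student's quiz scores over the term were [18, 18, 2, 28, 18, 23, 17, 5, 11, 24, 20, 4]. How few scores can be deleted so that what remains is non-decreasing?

Fewest deletions = n − (longest non-decreasing subsequence).
Patience tails:
18 → extends → [18]
18 → extends → [18, 18]
2 → replaces 18 → [2, 18]
28 → extends → [2, 18, 28]
18 → replaces 28 → [2, 18, 18]
23 → extends → [2, 18, 18, 23]
17 → replaces 18 → [2, 17, 18, 23]
5 → replaces 17 → [2, 5, 18, 23]
11 → replaces 18 → [2, 5, 11, 23]
24 → extends → [2, 5, 11, 23, 24]
20 → replaces 23 → [2, 5, 11, 20, 24]
4 → replaces 5 → [2, 4, 11, 20, 24]
Longest non-decreasing subsequence has length 5, so deletions = 12 − 5 = 7.

7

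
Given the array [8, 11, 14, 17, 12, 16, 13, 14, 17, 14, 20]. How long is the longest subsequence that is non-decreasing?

7

Track the smallest tail for each achievable length (allowing ties):
8 → extends → [8]
11 → extends → [8, 11]
14 → extends → [8, 11, 14]
17 → extends → [8, 11, 14, 17]
12 → replaces 14 → [8, 11, 12, 17]
16 → replaces 17 → [8, 11, 12, 16]
13 → replaces 16 → [8, 11, 12, 13]
14 → extends → [8, 11, 12, 13, 14]
17 → extends → [8, 11, 12, 13, 14, 17]
14 → replaces 17 → [8, 11, 12, 13, 14, 14]
20 → extends → [8, 11, 12, 13, 14, 14, 20]
Seven tails, so the longest non-decreasing subsequence has length 7 (e.g. 8, 11, 12, 13, 14, 17, 20).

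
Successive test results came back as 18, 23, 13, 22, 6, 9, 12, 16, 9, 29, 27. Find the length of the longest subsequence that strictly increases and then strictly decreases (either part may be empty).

6

inc[i] = longest strictly increasing subsequence ending at i; dec[i] = longest strictly decreasing subsequence starting at i:
i:      1  2  3  4  5  6  7  8  9 10 11
a[i]:  18 23 13 22  6  9 12 16  9 29 27
inc:    1  2  1  2  1  2  3  4  2  5  5
dec:    4  4  3  3  1  1  2  2  1  2  1
Best peak at i=10 (value 29): inc=5, dec=2, length 5+2−1 = 6.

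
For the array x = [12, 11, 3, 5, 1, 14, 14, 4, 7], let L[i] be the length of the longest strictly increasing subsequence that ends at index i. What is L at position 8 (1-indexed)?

dp[i] = 1 + max{dp[j] : j<i, x[j]<x[i]} (or 1 if no such j):
i:      1  2  3  4  5  6  7  8  9
x[i]:  12 11  3  5  1 14 14  4  7
dp:     1  1  1  2  1  3  3  2  3
At index 8 the value is 2.

2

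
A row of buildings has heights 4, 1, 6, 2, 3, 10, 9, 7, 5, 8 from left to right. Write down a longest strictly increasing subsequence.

Patience tails give the LIS length; then backtrack through the dp parents:
4 → extends → [4]
1 → replaces 4 → [1]
6 → extends → [1, 6]
2 → replaces 6 → [1, 2]
3 → extends → [1, 2, 3]
10 → extends → [1, 2, 3, 10]
9 → replaces 10 → [1, 2, 3, 9]
7 → replaces 9 → [1, 2, 3, 7]
5 → replaces 7 → [1, 2, 3, 5]
8 → extends → [1, 2, 3, 5, 8]
Length 5; one witness is 1, 2, 3, 7, 8.

1, 2, 3, 7, 8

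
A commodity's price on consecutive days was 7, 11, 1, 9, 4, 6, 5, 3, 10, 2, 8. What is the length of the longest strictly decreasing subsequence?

6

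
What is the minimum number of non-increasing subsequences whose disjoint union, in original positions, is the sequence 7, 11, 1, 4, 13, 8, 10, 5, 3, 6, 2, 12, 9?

Place each on the leftmost legal pile:
7 → new pile 1 (tops now [7])
11 → new pile 2 (tops now [7, 11])
1 → pile 1 (tops now [1, 11])
4 → pile 2 (tops now [1, 4])
13 → new pile 3 (tops now [1, 4, 13])
8 → pile 3 (tops now [1, 4, 8])
10 → new pile 4 (tops now [1, 4, 8, 10])
5 → pile 3 (tops now [1, 4, 5, 10])
3 → pile 2 (tops now [1, 3, 5, 10])
6 → pile 4 (tops now [1, 3, 5, 6])
2 → pile 2 (tops now [1, 2, 5, 6])
12 → new pile 5 (tops now [1, 2, 5, 6, 12])
9 → pile 5 (tops now [1, 2, 5, 6, 9])
Five piles.

5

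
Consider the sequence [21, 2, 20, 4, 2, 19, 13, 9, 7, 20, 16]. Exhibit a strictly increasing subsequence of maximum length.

2, 4, 19, 20

Patience tails give the LIS length; then backtrack through the dp parents:
21 → extends → [21]
2 → replaces 21 → [2]
20 → extends → [2, 20]
4 → replaces 20 → [2, 4]
2 → already a tail → [2, 4]
19 → extends → [2, 4, 19]
13 → replaces 19 → [2, 4, 13]
9 → replaces 13 → [2, 4, 9]
7 → replaces 9 → [2, 4, 7]
20 → extends → [2, 4, 7, 20]
16 → replaces 20 → [2, 4, 7, 16]
Length 4; one witness is 2, 4, 19, 20.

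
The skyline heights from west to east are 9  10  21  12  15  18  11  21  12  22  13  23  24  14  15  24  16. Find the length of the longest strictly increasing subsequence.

9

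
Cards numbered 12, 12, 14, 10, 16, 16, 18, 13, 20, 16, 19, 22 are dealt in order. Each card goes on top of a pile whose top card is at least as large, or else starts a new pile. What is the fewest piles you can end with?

6

Place each on the leftmost legal pile:
12 → new pile 1 (tops now [12])
12 → pile 1 (tops now [12])
14 → new pile 2 (tops now [12, 14])
10 → pile 1 (tops now [10, 14])
16 → new pile 3 (tops now [10, 14, 16])
16 → pile 3 (tops now [10, 14, 16])
18 → new pile 4 (tops now [10, 14, 16, 18])
13 → pile 2 (tops now [10, 13, 16, 18])
20 → new pile 5 (tops now [10, 13, 16, 18, 20])
16 → pile 3 (tops now [10, 13, 16, 18, 20])
19 → pile 5 (tops now [10, 13, 16, 18, 19])
22 → new pile 6 (tops now [10, 13, 16, 18, 19, 22])
Six piles.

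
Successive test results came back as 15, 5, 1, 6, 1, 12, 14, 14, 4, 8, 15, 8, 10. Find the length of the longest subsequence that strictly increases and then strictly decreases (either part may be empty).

6

inc[i] = longest strictly increasing subsequence ending at i; dec[i] = longest strictly decreasing subsequence starting at i:
i:      1  2  3  4  5  6  7  8  9 10 11 12 13
a[i]:  15  5  1  6  1 12 14 14  4  8 15  8 10
inc:    1  1  1  2  1  3  4  4  2  3  5  3  4
dec:    3  2  1  2  1  2  2  2  1  1  2  1  1
Best peak at i=11 (value 15): inc=5, dec=2, length 5+2−1 = 6.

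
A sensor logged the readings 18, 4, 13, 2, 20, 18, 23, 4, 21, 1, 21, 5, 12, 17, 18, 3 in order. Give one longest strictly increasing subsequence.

2, 4, 5, 12, 17, 18

Patience tails give the LIS length; then backtrack through the dp parents:
18 → extends → [18]
4 → replaces 18 → [4]
13 → extends → [4, 13]
2 → replaces 4 → [2, 13]
20 → extends → [2, 13, 20]
18 → replaces 20 → [2, 13, 18]
23 → extends → [2, 13, 18, 23]
4 → replaces 13 → [2, 4, 18, 23]
21 → replaces 23 → [2, 4, 18, 21]
1 → replaces 2 → [1, 4, 18, 21]
21 → already a tail → [1, 4, 18, 21]
5 → replaces 18 → [1, 4, 5, 21]
12 → replaces 21 → [1, 4, 5, 12]
17 → extends → [1, 4, 5, 12, 17]
18 → extends → [1, 4, 5, 12, 17, 18]
3 → replaces 4 → [1, 3, 5, 12, 17, 18]
Length 6; one witness is 2, 4, 5, 12, 17, 18.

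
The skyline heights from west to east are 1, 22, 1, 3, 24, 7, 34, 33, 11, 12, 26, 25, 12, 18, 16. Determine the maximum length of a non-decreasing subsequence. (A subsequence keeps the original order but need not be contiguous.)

8

Track the smallest tail for each achievable length (allowing ties):
1 → extends → [1]
22 → extends → [1, 22]
1 → replaces 22 → [1, 1]
3 → extends → [1, 1, 3]
24 → extends → [1, 1, 3, 24]
7 → replaces 24 → [1, 1, 3, 7]
34 → extends → [1, 1, 3, 7, 34]
33 → replaces 34 → [1, 1, 3, 7, 33]
11 → replaces 33 → [1, 1, 3, 7, 11]
12 → extends → [1, 1, 3, 7, 11, 12]
26 → extends → [1, 1, 3, 7, 11, 12, 26]
25 → replaces 26 → [1, 1, 3, 7, 11, 12, 25]
12 → replaces 25 → [1, 1, 3, 7, 11, 12, 12]
18 → extends → [1, 1, 3, 7, 11, 12, 12, 18]
16 → replaces 18 → [1, 1, 3, 7, 11, 12, 12, 16]
Eight tails, so the longest non-decreasing subsequence has length 8 (e.g. 1, 1, 3, 7, 11, 12, 12, 18).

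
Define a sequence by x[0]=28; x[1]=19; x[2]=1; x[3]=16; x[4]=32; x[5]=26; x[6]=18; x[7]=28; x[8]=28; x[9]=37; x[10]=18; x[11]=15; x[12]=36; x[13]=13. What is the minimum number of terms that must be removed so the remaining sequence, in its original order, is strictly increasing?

9

Fewest deletions = n − (longest strictly increasing subsequence).
Patience tails:
28 → extends → [28]
19 → replaces 28 → [19]
1 → replaces 19 → [1]
16 → extends → [1, 16]
32 → extends → [1, 16, 32]
26 → replaces 32 → [1, 16, 26]
18 → replaces 26 → [1, 16, 18]
28 → extends → [1, 16, 18, 28]
28 → already a tail → [1, 16, 18, 28]
37 → extends → [1, 16, 18, 28, 37]
18 → already a tail → [1, 16, 18, 28, 37]
15 → replaces 16 → [1, 15, 18, 28, 37]
36 → replaces 37 → [1, 15, 18, 28, 36]
13 → replaces 15 → [1, 13, 18, 28, 36]
Longest strictly increasing subsequence has length 5, so deletions = 14 − 5 = 9.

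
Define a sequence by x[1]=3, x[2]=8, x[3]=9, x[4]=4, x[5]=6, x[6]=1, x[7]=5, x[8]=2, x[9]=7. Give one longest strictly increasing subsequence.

3, 4, 6, 7

Patience tails give the LIS length; then backtrack through the dp parents:
3 → extends → [3]
8 → extends → [3, 8]
9 → extends → [3, 8, 9]
4 → replaces 8 → [3, 4, 9]
6 → replaces 9 → [3, 4, 6]
1 → replaces 3 → [1, 4, 6]
5 → replaces 6 → [1, 4, 5]
2 → replaces 4 → [1, 2, 5]
7 → extends → [1, 2, 5, 7]
Length 4; one witness is 3, 4, 6, 7.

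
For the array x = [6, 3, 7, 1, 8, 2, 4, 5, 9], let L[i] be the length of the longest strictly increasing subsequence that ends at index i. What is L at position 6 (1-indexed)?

2

dp[i] = 1 + max{dp[j] : j<i, x[j]<x[i]} (or 1 if no such j):
i:     1 2 3 4 5 6 7 8 9
x[i]:  6 3 7 1 8 2 4 5 9
dp:    1 1 2 1 3 2 3 4 5
At index 6 the value is 2.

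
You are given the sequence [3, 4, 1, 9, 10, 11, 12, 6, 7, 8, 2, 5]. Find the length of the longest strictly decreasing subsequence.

3

Negate each value so 'decreasing' becomes 'increasing', then run patience tails on the negated sequence:
-3 → extends → [-3]
-4 → replaces -3 → [-4]
-1 → extends → [-4, -1]
-9 → replaces -4 → [-9, -1]
-10 → replaces -9 → [-10, -1]
-11 → replaces -10 → [-11, -1]
-12 → replaces -11 → [-12, -1]
-6 → replaces -1 → [-12, -6]
-7 → replaces -6 → [-12, -7]
-8 → replaces -7 → [-12, -8]
-2 → extends → [-12, -8, -2]
-5 → replaces -2 → [-12, -8, -5]
Three tails, so the longest strictly decreasing subsequence of the original has length 3.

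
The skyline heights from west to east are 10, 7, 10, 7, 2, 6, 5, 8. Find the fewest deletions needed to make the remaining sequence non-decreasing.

5

Fewest deletions = n − (longest non-decreasing subsequence).
Patience tails:
10 → extends → [10]
7 → replaces 10 → [7]
10 → extends → [7, 10]
7 → replaces 10 → [7, 7]
2 → replaces 7 → [2, 7]
6 → replaces 7 → [2, 6]
5 → replaces 6 → [2, 5]
8 → extends → [2, 5, 8]
Longest non-decreasing subsequence has length 3, so deletions = 8 − 3 = 5.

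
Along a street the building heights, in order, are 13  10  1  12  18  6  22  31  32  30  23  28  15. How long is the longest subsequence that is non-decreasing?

Track the smallest tail for each achievable length (allowing ties):
13 → extends → [13]
10 → replaces 13 → [10]
1 → replaces 10 → [1]
12 → extends → [1, 12]
18 → extends → [1, 12, 18]
6 → replaces 12 → [1, 6, 18]
22 → extends → [1, 6, 18, 22]
31 → extends → [1, 6, 18, 22, 31]
32 → extends → [1, 6, 18, 22, 31, 32]
30 → replaces 31 → [1, 6, 18, 22, 30, 32]
23 → replaces 30 → [1, 6, 18, 22, 23, 32]
28 → replaces 32 → [1, 6, 18, 22, 23, 28]
15 → replaces 18 → [1, 6, 15, 22, 23, 28]
Six tails, so the longest non-decreasing subsequence has length 6 (e.g. 10, 12, 18, 22, 31, 32).

6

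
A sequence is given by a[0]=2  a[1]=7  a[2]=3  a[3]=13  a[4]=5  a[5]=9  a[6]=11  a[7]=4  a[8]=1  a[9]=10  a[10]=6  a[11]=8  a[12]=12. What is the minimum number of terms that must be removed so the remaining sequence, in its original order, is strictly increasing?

Fewest deletions = n − (longest strictly increasing subsequence).
Patience tails:
2 → extends → [2]
7 → extends → [2, 7]
3 → replaces 7 → [2, 3]
13 → extends → [2, 3, 13]
5 → replaces 13 → [2, 3, 5]
9 → extends → [2, 3, 5, 9]
11 → extends → [2, 3, 5, 9, 11]
4 → replaces 5 → [2, 3, 4, 9, 11]
1 → replaces 2 → [1, 3, 4, 9, 11]
10 → replaces 11 → [1, 3, 4, 9, 10]
6 → replaces 9 → [1, 3, 4, 6, 10]
8 → replaces 10 → [1, 3, 4, 6, 8]
12 → extends → [1, 3, 4, 6, 8, 12]
Longest strictly increasing subsequence has length 6, so deletions = 13 − 6 = 7.

7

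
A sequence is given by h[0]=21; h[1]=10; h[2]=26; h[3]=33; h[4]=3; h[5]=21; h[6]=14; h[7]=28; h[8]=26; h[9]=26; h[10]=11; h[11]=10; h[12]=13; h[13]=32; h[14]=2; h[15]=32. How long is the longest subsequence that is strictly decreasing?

6

Negate each value so 'decreasing' becomes 'increasing', then run patience tails on the negated sequence:
-21 → extends → [-21]
-10 → extends → [-21, -10]
-26 → replaces -21 → [-26, -10]
-33 → replaces -26 → [-33, -10]
-3 → extends → [-33, -10, -3]
-21 → replaces -10 → [-33, -21, -3]
-14 → replaces -3 → [-33, -21, -14]
-28 → replaces -21 → [-33, -28, -14]
-26 → replaces -14 → [-33, -28, -26]
-26 → already a tail → [-33, -28, -26]
-11 → extends → [-33, -28, -26, -11]
-10 → extends → [-33, -28, -26, -11, -10]
-13 → replaces -11 → [-33, -28, -26, -13, -10]
-32 → replaces -28 → [-33, -32, -26, -13, -10]
-2 → extends → [-33, -32, -26, -13, -10, -2]
-32 → already a tail → [-33, -32, -26, -13, -10, -2]
Six tails, so the longest strictly decreasing subsequence of the original has length 6.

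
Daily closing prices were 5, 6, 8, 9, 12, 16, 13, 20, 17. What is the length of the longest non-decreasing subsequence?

7

Track the smallest tail for each achievable length (allowing ties):
5 → extends → [5]
6 → extends → [5, 6]
8 → extends → [5, 6, 8]
9 → extends → [5, 6, 8, 9]
12 → extends → [5, 6, 8, 9, 12]
16 → extends → [5, 6, 8, 9, 12, 16]
13 → replaces 16 → [5, 6, 8, 9, 12, 13]
20 → extends → [5, 6, 8, 9, 12, 13, 20]
17 → replaces 20 → [5, 6, 8, 9, 12, 13, 17]
Seven tails, so the longest non-decreasing subsequence has length 7 (e.g. 5, 6, 8, 9, 12, 16, 20).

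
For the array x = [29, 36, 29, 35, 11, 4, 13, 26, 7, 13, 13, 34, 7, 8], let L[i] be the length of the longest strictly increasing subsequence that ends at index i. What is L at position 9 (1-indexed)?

2

dp[i] = 1 + max{dp[j] : j<i, x[j]<x[i]} (or 1 if no such j):
i:      1  2  3  4  5  6  7  8  9 10 11 12 13 14
x[i]:  29 36 29 35 11  4 13 26  7 13 13 34  7  8
dp:     1  2  1  2  1  1  2  3  2  3  3  4  2  3
At index 9 the value is 2.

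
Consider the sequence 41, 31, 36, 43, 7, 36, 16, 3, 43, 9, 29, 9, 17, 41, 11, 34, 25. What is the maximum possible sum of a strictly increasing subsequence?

Let S[i] be the best sum of a strictly increasing subsequence ending at i:
i:       1   2   3   4   5   6   7   8   9  10  11  12  13  14  15  16  17
a[i]:   41  31  36  43   7  36  16   3  43   9  29   9  17  41  11  34  25
S:      41  31  67 110   7  67  23   3 110  16  52  16  40 108  27  86  65
Maximum is 110 (e.g. 31 + 36 + 43).

110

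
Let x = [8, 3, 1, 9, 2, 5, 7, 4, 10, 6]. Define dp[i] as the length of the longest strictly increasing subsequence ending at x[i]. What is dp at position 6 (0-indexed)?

dp[i] = 1 + max{dp[j] : j<i, x[j]<x[i]} (or 1 if no such j):
i:      0  1  2  3  4  5  6  7  8  9
x[i]:   8  3  1  9  2  5  7  4 10  6
dp:     1  1  1  2  2  3  4  3  5  4
At index 6 the value is 4.

4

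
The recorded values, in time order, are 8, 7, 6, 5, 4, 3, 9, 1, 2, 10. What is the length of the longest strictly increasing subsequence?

3

Track the smallest tail for each achievable length (strict):
8 → extends → [8]
7 → replaces 8 → [7]
6 → replaces 7 → [6]
5 → replaces 6 → [5]
4 → replaces 5 → [4]
3 → replaces 4 → [3]
9 → extends → [3, 9]
1 → replaces 3 → [1, 9]
2 → replaces 9 → [1, 2]
10 → extends → [1, 2, 10]
Three tails, so the longest strictly increasing subsequence has length 3 (e.g. 8, 9, 10).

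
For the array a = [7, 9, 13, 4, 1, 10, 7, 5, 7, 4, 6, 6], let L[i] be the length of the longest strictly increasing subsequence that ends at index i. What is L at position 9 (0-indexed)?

2

dp[i] = 1 + max{dp[j] : j<i, a[j]<a[i]} (or 1 if no such j):
i:      0  1  2  3  4  5  6  7  8  9 10 11
a[i]:   7  9 13  4  1 10  7  5  7  4  6  6
dp:     1  2  3  1  1  3  2  2  3  2  3  3
At index 9 the value is 2.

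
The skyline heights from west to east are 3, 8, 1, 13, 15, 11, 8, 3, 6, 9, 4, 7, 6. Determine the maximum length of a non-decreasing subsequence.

Let dp[i] be the length of the longest such subsequence ending at index i:
i:      1  2  3  4  5  6  7  8  9 10 11 12 13
a[i]:   3  8  1 13 15 11  8  3  6  9  4  7  6
dp:     1  2  1  3  4  3  3  2  3  4  3  4  4
Maximum dp value is 4.

4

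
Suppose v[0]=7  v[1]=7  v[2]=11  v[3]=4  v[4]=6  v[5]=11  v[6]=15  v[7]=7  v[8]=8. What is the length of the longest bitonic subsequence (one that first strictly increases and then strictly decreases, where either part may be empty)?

inc[i] = longest strictly increasing subsequence ending at i; dec[i] = longest strictly decreasing subsequence starting at i:
i:      0  1  2  3  4  5  6  7  8
v[i]:   7  7 11  4  6 11 15  7  8
inc:    1  1  2  1  2  3  4  3  4
dec:    2  2  2  1  1  2  2  1  1
Best peak at i=6 (value 15): inc=4, dec=2, length 4+2−1 = 5.

5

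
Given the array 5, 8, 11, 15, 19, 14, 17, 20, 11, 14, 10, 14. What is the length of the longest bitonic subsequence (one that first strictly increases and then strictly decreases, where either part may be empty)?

8

inc[i] = longest strictly increasing subsequence ending at i; dec[i] = longest strictly decreasing subsequence starting at i:
i:      1  2  3  4  5  6  7  8  9 10 11 12
a[i]:   5  8 11 15 19 14 17 20 11 14 10 14
inc:    1  2  3  4  5  4  5  6  3  4  3  4
dec:    1  1  2  4  4  3  3  3  2  2  1  1
Best peak at i=5 (value 19): inc=5, dec=4, length 5+4−1 = 8.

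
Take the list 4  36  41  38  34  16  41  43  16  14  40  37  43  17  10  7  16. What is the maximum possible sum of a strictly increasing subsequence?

162

Let S[i] be the best sum of a strictly increasing subsequence ending at i:
i:       1   2   3   4   5   6   7   8   9  10  11  12  13  14  15  16  17
a[i]:    4  36  41  38  34  16  41  43  16  14  40  37  43  17  10   7  16
S:       4  40  81  78  38  20 119 162  20  18 118  77 162  37  14  11  34
Maximum is 162 (e.g. 4 + 36 + 38 + 41 + 43).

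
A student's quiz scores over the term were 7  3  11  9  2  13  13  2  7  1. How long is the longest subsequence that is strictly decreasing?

Negate each value so 'decreasing' becomes 'increasing', then run patience tails on the negated sequence:
-7 → extends → [-7]
-3 → extends → [-7, -3]
-11 → replaces -7 → [-11, -3]
-9 → replaces -3 → [-11, -9]
-2 → extends → [-11, -9, -2]
-13 → replaces -11 → [-13, -9, -2]
-13 → already a tail → [-13, -9, -2]
-2 → already a tail → [-13, -9, -2]
-7 → replaces -2 → [-13, -9, -7]
-1 → extends → [-13, -9, -7, -1]
Four tails, so the longest strictly decreasing subsequence of the original has length 4.

4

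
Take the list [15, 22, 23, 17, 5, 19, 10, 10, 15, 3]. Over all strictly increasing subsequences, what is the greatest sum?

60

Let S[i] be the best sum of a strictly increasing subsequence ending at i:
i:      1  2  3  4  5  6  7  8  9 10
a[i]:  15 22 23 17  5 19 10 10 15  3
S:     15 37 60 32  5 51 15 15 30  3
Maximum is 60 (e.g. 15 + 22 + 23).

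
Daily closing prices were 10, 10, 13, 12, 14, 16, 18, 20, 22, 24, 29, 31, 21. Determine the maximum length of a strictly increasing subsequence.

Let dp[i] be the length of the longest such subsequence ending at index i:
i:      1  2  3  4  5  6  7  8  9 10 11 12 13
a[i]:  10 10 13 12 14 16 18 20 22 24 29 31 21
dp:     1  1  2  2  3  4  5  6  7  8  9 10  7
Maximum dp value is 10.

10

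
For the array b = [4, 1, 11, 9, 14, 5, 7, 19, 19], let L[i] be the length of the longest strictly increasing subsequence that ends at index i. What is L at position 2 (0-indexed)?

dp[i] = 1 + max{dp[j] : j<i, b[j]<b[i]} (or 1 if no such j):
i:      0  1  2  3  4  5  6  7  8
b[i]:   4  1 11  9 14  5  7 19 19
dp:     1  1  2  2  3  2  3  4  4
At index 2 the value is 2.

2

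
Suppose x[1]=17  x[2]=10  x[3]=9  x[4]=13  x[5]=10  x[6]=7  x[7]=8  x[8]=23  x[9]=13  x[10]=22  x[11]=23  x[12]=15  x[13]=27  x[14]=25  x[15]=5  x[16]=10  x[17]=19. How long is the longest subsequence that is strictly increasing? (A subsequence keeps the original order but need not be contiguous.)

Track the smallest tail for each achievable length (strict):
17 → extends → [17]
10 → replaces 17 → [10]
9 → replaces 10 → [9]
13 → extends → [9, 13]
10 → replaces 13 → [9, 10]
7 → replaces 9 → [7, 10]
8 → replaces 10 → [7, 8]
23 → extends → [7, 8, 23]
13 → replaces 23 → [7, 8, 13]
22 → extends → [7, 8, 13, 22]
23 → extends → [7, 8, 13, 22, 23]
15 → replaces 22 → [7, 8, 13, 15, 23]
27 → extends → [7, 8, 13, 15, 23, 27]
25 → replaces 27 → [7, 8, 13, 15, 23, 25]
5 → replaces 7 → [5, 8, 13, 15, 23, 25]
10 → replaces 13 → [5, 8, 10, 15, 23, 25]
19 → replaces 23 → [5, 8, 10, 15, 19, 25]
Six tails, so the longest strictly increasing subsequence has length 6 (e.g. 9, 10, 13, 22, 23, 27).

6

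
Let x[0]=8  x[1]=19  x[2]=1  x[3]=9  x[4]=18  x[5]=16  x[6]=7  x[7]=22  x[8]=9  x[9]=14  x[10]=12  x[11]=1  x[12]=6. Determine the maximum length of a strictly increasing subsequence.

Track the smallest tail for each achievable length (strict):
8 → extends → [8]
19 → extends → [8, 19]
1 → replaces 8 → [1, 19]
9 → replaces 19 → [1, 9]
18 → extends → [1, 9, 18]
16 → replaces 18 → [1, 9, 16]
7 → replaces 9 → [1, 7, 16]
22 → extends → [1, 7, 16, 22]
9 → replaces 16 → [1, 7, 9, 22]
14 → replaces 22 → [1, 7, 9, 14]
12 → replaces 14 → [1, 7, 9, 12]
1 → already a tail → [1, 7, 9, 12]
6 → replaces 7 → [1, 6, 9, 12]
Four tails, so the longest strictly increasing subsequence has length 4 (e.g. 8, 9, 18, 22).

4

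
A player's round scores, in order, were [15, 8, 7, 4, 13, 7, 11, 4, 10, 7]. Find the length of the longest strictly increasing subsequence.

3

Track the smallest tail for each achievable length (strict):
15 → extends → [15]
8 → replaces 15 → [8]
7 → replaces 8 → [7]
4 → replaces 7 → [4]
13 → extends → [4, 13]
7 → replaces 13 → [4, 7]
11 → extends → [4, 7, 11]
4 → already a tail → [4, 7, 11]
10 → replaces 11 → [4, 7, 10]
7 → already a tail → [4, 7, 10]
Three tails, so the longest strictly increasing subsequence has length 3 (e.g. 4, 7, 11).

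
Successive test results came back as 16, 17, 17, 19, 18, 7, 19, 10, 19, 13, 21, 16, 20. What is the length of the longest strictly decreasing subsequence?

Negate each value so 'decreasing' becomes 'increasing', then run patience tails on the negated sequence:
-16 → extends → [-16]
-17 → replaces -16 → [-17]
-17 → already a tail → [-17]
-19 → replaces -17 → [-19]
-18 → extends → [-19, -18]
-7 → extends → [-19, -18, -7]
-19 → already a tail → [-19, -18, -7]
-10 → replaces -7 → [-19, -18, -10]
-19 → already a tail → [-19, -18, -10]
-13 → replaces -10 → [-19, -18, -13]
-21 → replaces -19 → [-21, -18, -13]
-16 → replaces -13 → [-21, -18, -16]
-20 → replaces -18 → [-21, -20, -16]
Three tails, so the longest strictly decreasing subsequence of the original has length 3.

3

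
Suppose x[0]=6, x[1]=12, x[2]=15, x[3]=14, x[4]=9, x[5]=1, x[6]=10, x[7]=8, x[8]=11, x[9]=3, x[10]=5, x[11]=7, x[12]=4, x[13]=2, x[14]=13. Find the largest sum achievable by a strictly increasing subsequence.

Let S[i] be the best sum of a strictly increasing subsequence ending at i:
i:      0  1  2  3  4  5  6  7  8  9 10 11 12 13 14
x[i]:   6 12 15 14  9  1 10  8 11  3  5  7  4  2 13
S:      6 18 33 32 15  1 25 14 36  4  9 16  8  3 49
Maximum is 49 (e.g. 6 + 9 + 10 + 11 + 13).

49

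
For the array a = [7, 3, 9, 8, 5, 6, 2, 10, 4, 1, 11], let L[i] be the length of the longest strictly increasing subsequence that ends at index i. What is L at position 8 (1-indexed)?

dp[i] = 1 + max{dp[j] : j<i, a[j]<a[i]} (or 1 if no such j):
i:      1  2  3  4  5  6  7  8  9 10 11
a[i]:   7  3  9  8  5  6  2 10  4  1 11
dp:     1  1  2  2  2  3  1  4  2  1  5
At index 8 the value is 4.

4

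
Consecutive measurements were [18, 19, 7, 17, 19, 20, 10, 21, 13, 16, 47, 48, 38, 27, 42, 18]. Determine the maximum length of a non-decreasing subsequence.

Track the smallest tail for each achievable length (allowing ties):
18 → extends → [18]
19 → extends → [18, 19]
7 → replaces 18 → [7, 19]
17 → replaces 19 → [7, 17]
19 → extends → [7, 17, 19]
20 → extends → [7, 17, 19, 20]
10 → replaces 17 → [7, 10, 19, 20]
21 → extends → [7, 10, 19, 20, 21]
13 → replaces 19 → [7, 10, 13, 20, 21]
16 → replaces 20 → [7, 10, 13, 16, 21]
47 → extends → [7, 10, 13, 16, 21, 47]
48 → extends → [7, 10, 13, 16, 21, 47, 48]
38 → replaces 47 → [7, 10, 13, 16, 21, 38, 48]
27 → replaces 38 → [7, 10, 13, 16, 21, 27, 48]
42 → replaces 48 → [7, 10, 13, 16, 21, 27, 42]
18 → replaces 21 → [7, 10, 13, 16, 18, 27, 42]
Seven tails, so the longest non-decreasing subsequence has length 7 (e.g. 18, 19, 19, 20, 21, 47, 48).

7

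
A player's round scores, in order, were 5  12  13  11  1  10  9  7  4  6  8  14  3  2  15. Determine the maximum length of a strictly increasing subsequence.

Track the smallest tail for each achievable length (strict):
5 → extends → [5]
12 → extends → [5, 12]
13 → extends → [5, 12, 13]
11 → replaces 12 → [5, 11, 13]
1 → replaces 5 → [1, 11, 13]
10 → replaces 11 → [1, 10, 13]
9 → replaces 10 → [1, 9, 13]
7 → replaces 9 → [1, 7, 13]
4 → replaces 7 → [1, 4, 13]
6 → replaces 13 → [1, 4, 6]
8 → extends → [1, 4, 6, 8]
14 → extends → [1, 4, 6, 8, 14]
3 → replaces 4 → [1, 3, 6, 8, 14]
2 → replaces 3 → [1, 2, 6, 8, 14]
15 → extends → [1, 2, 6, 8, 14, 15]
Six tails, so the longest strictly increasing subsequence has length 6 (e.g. 1, 4, 6, 8, 14, 15).

6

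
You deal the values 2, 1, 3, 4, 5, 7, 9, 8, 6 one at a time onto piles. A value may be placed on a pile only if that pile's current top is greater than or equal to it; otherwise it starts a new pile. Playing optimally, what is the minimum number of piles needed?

The minimum number of non-increasing subsequences covering a sequence equals the length of its longest strictly increasing subsequence.
LIS length is 6 (e.g. 2, 3, 4, 5, 7, 9), so 6 piles are needed.

6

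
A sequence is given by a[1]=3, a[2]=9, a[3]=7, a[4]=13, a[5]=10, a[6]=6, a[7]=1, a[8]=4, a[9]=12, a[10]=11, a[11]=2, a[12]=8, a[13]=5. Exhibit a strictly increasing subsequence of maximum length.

Patience tails give the LIS length; then backtrack through the dp parents:
3 → extends → [3]
9 → extends → [3, 9]
7 → replaces 9 → [3, 7]
13 → extends → [3, 7, 13]
10 → replaces 13 → [3, 7, 10]
6 → replaces 7 → [3, 6, 10]
1 → replaces 3 → [1, 6, 10]
4 → replaces 6 → [1, 4, 10]
12 → extends → [1, 4, 10, 12]
11 → replaces 12 → [1, 4, 10, 11]
2 → replaces 4 → [1, 2, 10, 11]
8 → replaces 10 → [1, 2, 8, 11]
5 → replaces 8 → [1, 2, 5, 11]
Length 4; one witness is 3, 9, 10, 12.

3, 9, 10, 12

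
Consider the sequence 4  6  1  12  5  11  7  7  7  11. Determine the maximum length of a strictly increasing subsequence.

Let dp[i] be the length of the longest such subsequence ending at index i:
i:      1  2  3  4  5  6  7  8  9 10
a[i]:   4  6  1 12  5 11  7  7  7 11
dp:     1  2  1  3  2  3  3  3  3  4
Maximum dp value is 4.

4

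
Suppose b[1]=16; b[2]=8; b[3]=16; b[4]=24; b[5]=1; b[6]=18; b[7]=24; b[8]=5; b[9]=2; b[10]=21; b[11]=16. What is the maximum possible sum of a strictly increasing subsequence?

Let S[i] be the best sum of a strictly increasing subsequence ending at i:
i:      1  2  3  4  5  6  7  8  9 10 11
b[i]:  16  8 16 24  1 18 24  5  2 21 16
S:     16  8 24 48  1 42 66  6  3 63 24
Maximum is 66 (e.g. 8 + 16 + 18 + 24).

66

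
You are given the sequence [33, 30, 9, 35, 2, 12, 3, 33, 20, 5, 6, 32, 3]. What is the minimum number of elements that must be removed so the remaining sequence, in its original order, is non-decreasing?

Fewest deletions = n − (longest non-decreasing subsequence).
i:      1  2  3  4  5  6  7  8  9 10 11 12 13
a[i]:  33 30  9 35  2 12  3 33 20  5  6 32  3
dp:     1  1  1  2  1  2  2  3  3  3  4  5  3
max dp = 5, so deletions = 13 − 5 = 8.

8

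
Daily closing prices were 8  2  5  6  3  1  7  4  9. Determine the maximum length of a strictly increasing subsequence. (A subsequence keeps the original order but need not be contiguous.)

5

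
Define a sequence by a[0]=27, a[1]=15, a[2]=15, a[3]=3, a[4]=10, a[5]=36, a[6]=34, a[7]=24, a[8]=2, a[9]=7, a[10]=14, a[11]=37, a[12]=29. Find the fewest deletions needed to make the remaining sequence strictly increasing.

9

Fewest deletions = n − (longest strictly increasing subsequence).
i:      0  1  2  3  4  5  6  7  8  9 10 11 12
a[i]:  27 15 15  3 10 36 34 24  2  7 14 37 29
dp:     1  1  1  1  2  3  3  3  1  2  3  4  4
max dp = 4, so deletions = 13 − 4 = 9.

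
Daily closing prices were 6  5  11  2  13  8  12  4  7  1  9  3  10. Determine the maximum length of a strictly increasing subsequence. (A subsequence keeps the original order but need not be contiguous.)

5

Track the smallest tail for each achievable length (strict):
6 → extends → [6]
5 → replaces 6 → [5]
11 → extends → [5, 11]
2 → replaces 5 → [2, 11]
13 → extends → [2, 11, 13]
8 → replaces 11 → [2, 8, 13]
12 → replaces 13 → [2, 8, 12]
4 → replaces 8 → [2, 4, 12]
7 → replaces 12 → [2, 4, 7]
1 → replaces 2 → [1, 4, 7]
9 → extends → [1, 4, 7, 9]
3 → replaces 4 → [1, 3, 7, 9]
10 → extends → [1, 3, 7, 9, 10]
Five tails, so the longest strictly increasing subsequence has length 5 (e.g. 2, 4, 7, 9, 10).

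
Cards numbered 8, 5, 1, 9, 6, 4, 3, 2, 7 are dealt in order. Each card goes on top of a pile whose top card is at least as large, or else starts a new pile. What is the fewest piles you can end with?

3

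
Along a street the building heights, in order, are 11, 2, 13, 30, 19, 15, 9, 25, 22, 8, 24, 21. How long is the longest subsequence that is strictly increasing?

Let dp[i] be the length of the longest such subsequence ending at index i:
i:      1  2  3  4  5  6  7  8  9 10 11 12
a[i]:  11  2 13 30 19 15  9 25 22  8 24 21
dp:     1  1  2  3  3  3  2  4  4  2  5  4
Maximum dp value is 5.

5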